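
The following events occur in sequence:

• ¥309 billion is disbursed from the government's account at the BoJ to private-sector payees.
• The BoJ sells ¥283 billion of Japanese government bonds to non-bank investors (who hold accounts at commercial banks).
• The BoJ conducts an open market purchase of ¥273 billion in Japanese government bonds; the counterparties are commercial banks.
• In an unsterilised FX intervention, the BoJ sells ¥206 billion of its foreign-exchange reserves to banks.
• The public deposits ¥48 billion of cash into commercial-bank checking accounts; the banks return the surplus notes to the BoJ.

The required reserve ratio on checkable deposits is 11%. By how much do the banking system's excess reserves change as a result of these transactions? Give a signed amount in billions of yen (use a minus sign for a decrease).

+¥132.86 billion

Government spending ¥309 billion: reserves +¥309B, deposits +¥309B.
Asset sale (to non-banks) ¥283 billion: reserves −¥283B, deposits −¥283B.
OMO purchase (from banks) ¥273 billion: reserves +¥273B, deposits 0.
FX sale ¥206 billion: reserves −¥206B, deposits 0.
Currency deposit ¥48 billion: reserves +¥48B, deposits +¥48B.
Totals: Δreserves = +¥141B, Δdeposits = +¥74B.
Δrequired reserves = 11% × +¥74B = +¥8.14B.
Δexcess reserves = Δreserves − Δrequired = +¥141B − (+¥8.14B) = +¥132.86 billion.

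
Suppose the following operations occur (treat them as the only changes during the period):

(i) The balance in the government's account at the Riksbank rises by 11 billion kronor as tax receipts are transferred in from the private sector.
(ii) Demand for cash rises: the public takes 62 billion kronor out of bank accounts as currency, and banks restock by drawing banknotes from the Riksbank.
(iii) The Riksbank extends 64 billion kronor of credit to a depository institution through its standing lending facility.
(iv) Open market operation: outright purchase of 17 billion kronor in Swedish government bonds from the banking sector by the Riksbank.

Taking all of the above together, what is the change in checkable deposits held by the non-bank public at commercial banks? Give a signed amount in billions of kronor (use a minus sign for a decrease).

Government account inflow 11 billion kronor: non-bank counterparties' bank balances fall → −11B.
Currency withdrawal 62 billion kronor: non-bank counterparties' bank balances fall → −62B.
Discount-window loan 64 billion kronor: the counterparty is a bank, so public deposits are unchanged → 0.
OMO purchase (from banks) 17 billion kronor: the counterparty is a bank, so public deposits are unchanged → 0.
Net: −11 − 62 + 0 + 0 = -73 billion.

-73 billion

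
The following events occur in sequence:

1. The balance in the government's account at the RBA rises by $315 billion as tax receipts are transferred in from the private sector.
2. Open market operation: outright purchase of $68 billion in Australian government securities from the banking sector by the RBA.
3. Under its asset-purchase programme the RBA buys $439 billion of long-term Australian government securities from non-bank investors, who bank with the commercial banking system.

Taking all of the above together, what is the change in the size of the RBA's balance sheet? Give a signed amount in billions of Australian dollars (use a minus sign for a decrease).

Government account inflow $315 billion: only the composition of liabilities changes → 0.
OMO purchase (from banks) $68 billion: an RBA asset is acquired → +$68B.
Asset purchase (from non-banks) $439 billion: an RBA asset is acquired → +$439B.
Net: 0 + 68 + 439 = +$507 billion.

+$507 billion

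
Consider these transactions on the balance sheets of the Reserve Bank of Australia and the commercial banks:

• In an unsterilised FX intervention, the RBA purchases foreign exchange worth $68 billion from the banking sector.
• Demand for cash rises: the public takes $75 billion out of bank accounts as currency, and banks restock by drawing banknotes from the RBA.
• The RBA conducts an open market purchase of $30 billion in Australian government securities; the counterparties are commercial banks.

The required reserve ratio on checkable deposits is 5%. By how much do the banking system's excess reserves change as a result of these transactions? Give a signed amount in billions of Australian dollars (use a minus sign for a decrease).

+$26.75 billion

FX purchase $68 billion: reserves +$68B, deposits 0.
Currency withdrawal $75 billion: reserves −$75B, deposits −$75B.
OMO purchase (from banks) $30 billion: reserves +$30B, deposits 0.
Totals: Δreserves = +$23B, Δdeposits = −$75B.
Δrequired reserves = 5% × −$75B = −$3.75B.
Δexcess reserves = Δreserves − Δrequired = +$23B − (−$3.75B) = +$26.75 billion.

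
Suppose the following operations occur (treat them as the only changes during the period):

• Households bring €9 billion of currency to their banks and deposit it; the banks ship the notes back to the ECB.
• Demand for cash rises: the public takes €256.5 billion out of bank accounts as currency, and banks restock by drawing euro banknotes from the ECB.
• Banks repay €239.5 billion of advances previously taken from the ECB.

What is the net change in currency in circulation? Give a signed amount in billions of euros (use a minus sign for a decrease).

+€247.5 billion

Currency deposit €9 billion: notes return to the central bank → −€9B.
Currency withdrawal €256.5 billion: notes leave the central bank → +€256.5B.
Discount-window repayment €239.5 billion: no currency enters or leaves circulation → 0.
Net: −9 + 256.5 + 0 = +€247.5 billion.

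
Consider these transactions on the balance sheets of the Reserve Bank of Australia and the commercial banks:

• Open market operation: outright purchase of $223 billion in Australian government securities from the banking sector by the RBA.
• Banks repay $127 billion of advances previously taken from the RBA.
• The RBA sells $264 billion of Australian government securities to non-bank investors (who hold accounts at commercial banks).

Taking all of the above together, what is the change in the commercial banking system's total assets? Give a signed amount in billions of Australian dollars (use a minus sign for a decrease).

OMO purchase (from banks) $223 billion: just an asset swap on bank balance sheets → 0.
Discount-window repayment $127 billion: bank balance sheets shrink → −$127B.
Asset sale (to non-banks) $264 billion: bank balance sheets shrink → −$264B.
Net: 0 − 127 − 264 = -$391 billion.

-$391 billion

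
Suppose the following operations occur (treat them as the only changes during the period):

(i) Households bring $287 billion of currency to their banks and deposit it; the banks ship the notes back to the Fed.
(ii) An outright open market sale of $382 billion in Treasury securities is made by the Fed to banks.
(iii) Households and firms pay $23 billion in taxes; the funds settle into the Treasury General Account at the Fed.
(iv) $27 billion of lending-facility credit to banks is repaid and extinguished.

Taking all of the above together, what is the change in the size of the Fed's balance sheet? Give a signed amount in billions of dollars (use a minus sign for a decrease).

Fed balance sheet:
  Assets:      Securities −$382B, Loans to banks −$27B
  Liabilities: Bank reserves −$145B, Currency in circulation −$287B, Government deposits +$23B
Change in total Fed assets = -$409 billion.

-$409 billion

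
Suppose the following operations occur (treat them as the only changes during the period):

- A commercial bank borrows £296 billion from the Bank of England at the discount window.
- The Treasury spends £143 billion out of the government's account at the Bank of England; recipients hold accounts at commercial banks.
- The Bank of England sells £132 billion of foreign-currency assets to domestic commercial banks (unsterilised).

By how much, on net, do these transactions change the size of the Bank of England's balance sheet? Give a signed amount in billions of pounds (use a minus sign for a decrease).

+£164 billion

Discount-window loan £296 billion: a Bank of England asset is acquired → +£296B.
Government spending £143 billion: only the composition of liabilities changes → 0.
FX sale £132 billion: a Bank of England asset is shed → −£132B.
Net: 296 + 0 − 132 = +£164 billion.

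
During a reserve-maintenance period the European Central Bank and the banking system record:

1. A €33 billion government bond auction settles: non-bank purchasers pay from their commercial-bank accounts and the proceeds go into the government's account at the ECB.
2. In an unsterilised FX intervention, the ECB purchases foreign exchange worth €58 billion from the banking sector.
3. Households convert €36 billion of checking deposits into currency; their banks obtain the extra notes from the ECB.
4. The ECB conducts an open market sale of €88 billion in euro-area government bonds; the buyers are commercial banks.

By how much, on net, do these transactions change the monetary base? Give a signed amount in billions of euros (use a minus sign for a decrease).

-€63 billion

Government account inflow €33 billion: reserves shift to a non-base liability → −€33B.
FX purchase €58 billion: ECB balance sheet expands → +€58B.
Currency withdrawal €36 billion: just a shift between currency and reserves — both are base money → 0.
OMO sale (to banks) €88 billion: ECB balance sheet contracts → −€88B.
Net: −33 + 58 + 0 − 88 = -€63 billion.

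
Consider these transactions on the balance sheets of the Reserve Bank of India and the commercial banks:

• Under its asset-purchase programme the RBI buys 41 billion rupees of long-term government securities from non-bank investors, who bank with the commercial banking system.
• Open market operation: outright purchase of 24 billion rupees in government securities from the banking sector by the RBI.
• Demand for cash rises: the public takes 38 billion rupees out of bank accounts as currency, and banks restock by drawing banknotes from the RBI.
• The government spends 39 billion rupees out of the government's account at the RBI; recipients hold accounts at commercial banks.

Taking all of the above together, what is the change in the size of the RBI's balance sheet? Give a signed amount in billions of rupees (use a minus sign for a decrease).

Asset purchase (from non-banks) 41 billion rupees: an RBI asset is acquired → +41B.
OMO purchase (from banks) 24 billion rupees: an RBI asset is acquired → +24B.
Currency withdrawal 38 billion rupees: only the composition of liabilities changes → 0.
Government spending 39 billion rupees: only the composition of liabilities changes → 0.
Net: 41 + 24 + 0 + 0 = +65 billion.

+65 billion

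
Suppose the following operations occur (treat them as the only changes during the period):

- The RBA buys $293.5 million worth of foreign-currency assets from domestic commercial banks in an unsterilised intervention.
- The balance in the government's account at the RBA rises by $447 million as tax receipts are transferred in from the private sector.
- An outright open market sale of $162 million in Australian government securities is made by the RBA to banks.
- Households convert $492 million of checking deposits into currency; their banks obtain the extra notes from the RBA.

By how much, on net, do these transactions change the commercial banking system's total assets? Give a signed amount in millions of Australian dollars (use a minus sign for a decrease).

FX purchase $293.5 million: just an asset swap on bank balance sheets → 0.
Government account inflow $447 million: bank balance sheets shrink → −$447M.
OMO sale (to banks) $162 million: just an asset swap on bank balance sheets → 0.
Currency withdrawal $492 million: bank balance sheets shrink → −$492M.
Net: 0 − 447 + 0 − 492 = -$939 million.

-$939 million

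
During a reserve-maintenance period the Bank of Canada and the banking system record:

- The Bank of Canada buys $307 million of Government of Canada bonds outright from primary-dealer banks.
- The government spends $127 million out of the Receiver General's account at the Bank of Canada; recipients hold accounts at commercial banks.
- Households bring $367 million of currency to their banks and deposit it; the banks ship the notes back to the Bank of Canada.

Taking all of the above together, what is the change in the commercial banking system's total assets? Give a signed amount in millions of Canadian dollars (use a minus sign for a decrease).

Bank of Canada balance sheet:
  Assets:      Securities +$307M
  Liabilities: Bank reserves +$801M, Currency in circulation −$367M, Government deposits −$127M
Commercial banking system:
  Assets:      Reserves at CB +$801M, Securities −$307M
  Liabilities: Checkable deposits +$494M
Change in total bank assets = +$494 million.

+$494 million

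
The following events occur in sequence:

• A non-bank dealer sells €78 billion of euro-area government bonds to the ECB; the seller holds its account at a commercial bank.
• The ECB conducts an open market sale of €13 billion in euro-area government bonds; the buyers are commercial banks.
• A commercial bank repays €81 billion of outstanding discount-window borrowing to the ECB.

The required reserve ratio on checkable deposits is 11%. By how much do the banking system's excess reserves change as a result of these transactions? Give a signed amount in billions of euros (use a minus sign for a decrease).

Asset purchase (from non-banks) €78 billion: reserves +€78B, deposits +€78B.
OMO sale (to banks) €13 billion: reserves −€13B, deposits 0.
Discount-window repayment €81 billion: reserves −€81B, deposits 0.
Totals: Δreserves = −€16B, Δdeposits = +€78B.
Δrequired reserves = 11% × +€78B = +€8.58B.
Δexcess reserves = Δreserves − Δrequired = −€16B − (+€8.58B) = -€24.58 billion.

-€24.58 billion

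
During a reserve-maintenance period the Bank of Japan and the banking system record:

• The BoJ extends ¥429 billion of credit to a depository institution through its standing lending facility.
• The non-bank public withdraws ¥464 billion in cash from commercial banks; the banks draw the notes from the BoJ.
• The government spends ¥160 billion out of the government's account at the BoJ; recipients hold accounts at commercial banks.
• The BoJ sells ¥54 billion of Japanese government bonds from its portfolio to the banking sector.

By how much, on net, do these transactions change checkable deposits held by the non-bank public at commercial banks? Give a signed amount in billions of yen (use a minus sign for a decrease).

BoJ balance sheet:
  Assets:      Securities −¥54B, Loans to banks +¥429B
  Liabilities: Bank reserves +¥71B, Currency in circulation +¥464B, Government deposits −¥160B
Commercial banking system:
  Assets:      Reserves at CB +¥71B, Securities +¥54B
  Liabilities: Checkable deposits −¥304B, Borrowings from CB +¥429B
So the change in checkable deposits held by the non-bank public at commercial banks is -¥304 billion.

-¥304 billion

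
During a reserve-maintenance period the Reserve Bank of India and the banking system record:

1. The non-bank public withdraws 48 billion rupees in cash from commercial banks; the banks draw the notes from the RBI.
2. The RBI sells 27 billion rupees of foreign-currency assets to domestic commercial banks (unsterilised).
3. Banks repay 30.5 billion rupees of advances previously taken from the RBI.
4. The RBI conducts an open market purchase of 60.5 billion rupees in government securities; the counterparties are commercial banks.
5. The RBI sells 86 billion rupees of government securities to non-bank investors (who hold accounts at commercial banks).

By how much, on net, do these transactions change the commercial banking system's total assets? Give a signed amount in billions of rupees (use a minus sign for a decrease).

-164.5 billion

Currency withdrawal 48 billion rupees: bank balance sheets shrink → −48B.
FX sale 27 billion rupees: just an asset swap on bank balance sheets → 0.
Discount-window repayment 30.5 billion rupees: bank balance sheets shrink → −30.5B.
OMO purchase (from banks) 60.5 billion rupees: just an asset swap on bank balance sheets → 0.
Asset sale (to non-banks) 86 billion rupees: bank balance sheets shrink → −86B.
Net: −48 + 0 − 30.5 + 0 − 86 = -164.5 billion.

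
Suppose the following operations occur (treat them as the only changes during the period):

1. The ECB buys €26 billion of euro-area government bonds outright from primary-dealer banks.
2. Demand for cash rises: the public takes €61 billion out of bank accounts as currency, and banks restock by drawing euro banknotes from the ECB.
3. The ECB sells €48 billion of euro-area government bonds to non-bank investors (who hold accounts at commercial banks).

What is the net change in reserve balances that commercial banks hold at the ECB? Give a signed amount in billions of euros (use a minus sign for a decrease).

OMO purchase (from banks) €26 billion: the ECB pays by crediting reserve accounts → +€26B.
Currency withdrawal €61 billion: banks swap reserves for currency → −€61B.
Asset sale (to non-banks) €48 billion: the non-bank buyers' banks settle from reserves → −€48B.
Net: 26 − 61 − 48 = -€83 billion.

-€83 billion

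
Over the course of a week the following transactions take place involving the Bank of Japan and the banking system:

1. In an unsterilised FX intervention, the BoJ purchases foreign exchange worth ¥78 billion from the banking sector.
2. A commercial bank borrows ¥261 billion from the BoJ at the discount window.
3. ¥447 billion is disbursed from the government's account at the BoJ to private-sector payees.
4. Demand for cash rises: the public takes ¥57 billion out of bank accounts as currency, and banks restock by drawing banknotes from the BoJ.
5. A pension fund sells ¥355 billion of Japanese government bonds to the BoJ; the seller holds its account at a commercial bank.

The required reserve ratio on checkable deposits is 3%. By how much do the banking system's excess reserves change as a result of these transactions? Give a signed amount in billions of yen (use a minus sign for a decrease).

FX purchase ¥78 billion: reserves +¥78B, deposits 0.
Discount-window loan ¥261 billion: reserves +¥261B, deposits 0.
Government spending ¥447 billion: reserves +¥447B, deposits +¥447B.
Currency withdrawal ¥57 billion: reserves −¥57B, deposits −¥57B.
Asset purchase (from non-banks) ¥355 billion: reserves +¥355B, deposits +¥355B.
Totals: Δreserves = +¥1084B, Δdeposits = +¥745B.
Δrequired reserves = 3% × +¥745B = +¥22.35B.
Δexcess reserves = Δreserves − Δrequired = +¥1084B − (+¥22.35B) = +¥1061.65 billion.

+¥1061.65 billion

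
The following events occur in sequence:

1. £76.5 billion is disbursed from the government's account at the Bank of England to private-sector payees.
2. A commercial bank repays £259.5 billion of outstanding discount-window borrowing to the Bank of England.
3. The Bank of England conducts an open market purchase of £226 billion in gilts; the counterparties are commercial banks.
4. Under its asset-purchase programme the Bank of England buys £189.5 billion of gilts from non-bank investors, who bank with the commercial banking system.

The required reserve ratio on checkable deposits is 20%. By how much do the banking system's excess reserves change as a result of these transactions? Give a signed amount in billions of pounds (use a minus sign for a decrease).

Government spending £76.5 billion: reserves +£76.5B, deposits +£76.5B.
Discount-window repayment £259.5 billion: reserves −£259.5B, deposits 0.
OMO purchase (from banks) £226 billion: reserves +£226B, deposits 0.
Asset purchase (from non-banks) £189.5 billion: reserves +£189.5B, deposits +£189.5B.
Totals: Δreserves = +£232.5B, Δdeposits = +£266B.
Δrequired reserves = 20% × +£266B = +£53.2B.
Δexcess reserves = Δreserves − Δrequired = +£232.5B − (+£53.2B) = +£179.3 billion.

+£179.3 billion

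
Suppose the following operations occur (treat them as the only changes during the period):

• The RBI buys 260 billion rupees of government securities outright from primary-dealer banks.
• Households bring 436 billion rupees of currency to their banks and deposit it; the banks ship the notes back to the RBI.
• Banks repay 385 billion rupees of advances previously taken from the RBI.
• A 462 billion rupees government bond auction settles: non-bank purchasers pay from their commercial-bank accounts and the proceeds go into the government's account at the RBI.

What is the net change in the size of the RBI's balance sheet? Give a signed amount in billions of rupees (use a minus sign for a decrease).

-125 billion

OMO purchase (from banks) 260 billion rupees: an RBI asset is acquired → +260B.
Currency deposit 436 billion rupees: only the composition of liabilities changes → 0.
Discount-window repayment 385 billion rupees: an RBI asset is shed → −385B.
Government account inflow 462 billion rupees: only the composition of liabilities changes → 0.
Net: 260 + 0 − 385 + 0 = -125 billion.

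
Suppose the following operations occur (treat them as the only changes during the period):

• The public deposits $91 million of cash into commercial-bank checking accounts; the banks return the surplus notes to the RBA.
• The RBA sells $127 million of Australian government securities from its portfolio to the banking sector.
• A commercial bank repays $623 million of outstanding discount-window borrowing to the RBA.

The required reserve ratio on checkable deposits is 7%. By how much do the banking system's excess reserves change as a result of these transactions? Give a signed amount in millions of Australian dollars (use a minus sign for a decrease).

Currency deposit $91 million: reserves +$91M, deposits +$91M.
OMO sale (to banks) $127 million: reserves −$127M, deposits 0.
Discount-window repayment $623 million: reserves −$623M, deposits 0.
Totals: Δreserves = −$659M, Δdeposits = +$91M.
Δrequired reserves = 7% × +$91M = +$6.37M.
Δexcess reserves = Δreserves − Δrequired = −$659M − (+$6.37M) = -$665.37 million.

-$665.37 million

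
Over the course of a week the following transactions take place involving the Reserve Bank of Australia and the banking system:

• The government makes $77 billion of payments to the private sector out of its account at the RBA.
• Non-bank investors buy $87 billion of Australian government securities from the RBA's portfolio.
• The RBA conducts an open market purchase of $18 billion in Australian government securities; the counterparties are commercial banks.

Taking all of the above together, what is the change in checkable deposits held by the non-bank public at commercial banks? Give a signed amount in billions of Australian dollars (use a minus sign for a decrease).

-$10 billion

RBA balance sheet:
  Assets:      Securities −$69B
  Liabilities: Bank reserves +$8B, Government deposits −$77B
Commercial banking system:
  Assets:      Reserves at CB +$8B, Securities −$18B
  Liabilities: Checkable deposits −$10B
So the change in checkable deposits held by the non-bank public at commercial banks is -$10 billion.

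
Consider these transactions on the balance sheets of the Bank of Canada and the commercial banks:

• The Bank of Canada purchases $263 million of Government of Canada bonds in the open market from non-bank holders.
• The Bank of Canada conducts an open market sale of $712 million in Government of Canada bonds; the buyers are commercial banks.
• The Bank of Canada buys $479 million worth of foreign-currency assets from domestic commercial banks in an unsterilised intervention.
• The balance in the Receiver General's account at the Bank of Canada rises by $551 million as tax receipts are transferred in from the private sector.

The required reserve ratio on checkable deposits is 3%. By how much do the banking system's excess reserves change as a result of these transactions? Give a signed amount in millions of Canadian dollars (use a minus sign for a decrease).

-$512.36 million

Asset purchase (from non-banks) $263 million: reserves +$263M, deposits +$263M.
OMO sale (to banks) $712 million: reserves −$712M, deposits 0.
FX purchase $479 million: reserves +$479M, deposits 0.
Government account inflow $551 million: reserves −$551M, deposits −$551M.
Totals: Δreserves = −$521M, Δdeposits = −$288M.
Δrequired reserves = 3% × −$288M = −$8.64M.
Δexcess reserves = Δreserves − Δrequired = −$521M − (−$8.64M) = -$512.36 million.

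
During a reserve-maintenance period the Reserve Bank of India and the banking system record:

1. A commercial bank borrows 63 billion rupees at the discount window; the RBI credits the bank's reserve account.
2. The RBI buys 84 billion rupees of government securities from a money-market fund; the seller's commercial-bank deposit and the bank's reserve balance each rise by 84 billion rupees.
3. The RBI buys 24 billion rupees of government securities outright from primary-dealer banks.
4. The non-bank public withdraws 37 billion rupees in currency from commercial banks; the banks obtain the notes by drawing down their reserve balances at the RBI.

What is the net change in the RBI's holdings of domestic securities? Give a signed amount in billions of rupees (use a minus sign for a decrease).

Discount-window loan 63 billion rupees: the RBI's securities portfolio is untouched → 0.
Asset purchase (from non-banks) 84 billion rupees: securities added to the RBI's portfolio → +84B.
OMO purchase (from banks) 24 billion rupees: securities added to the RBI's portfolio → +24B.
Currency withdrawal 37 billion rupees: the RBI's securities portfolio is untouched → 0.
Net: 0 + 84 + 24 + 0 = +108 billion.

+108 billion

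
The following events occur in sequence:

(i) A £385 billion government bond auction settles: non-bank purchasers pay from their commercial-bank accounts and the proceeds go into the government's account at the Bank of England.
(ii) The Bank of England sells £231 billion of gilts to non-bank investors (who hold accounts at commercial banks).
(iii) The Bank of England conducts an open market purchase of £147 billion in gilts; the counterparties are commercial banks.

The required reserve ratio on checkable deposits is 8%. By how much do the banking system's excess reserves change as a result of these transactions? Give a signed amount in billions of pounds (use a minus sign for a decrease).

Government account inflow £385 billion: reserves −£385B, deposits −£385B.
Asset sale (to non-banks) £231 billion: reserves −£231B, deposits −£231B.
OMO purchase (from banks) £147 billion: reserves +£147B, deposits 0.
Totals: Δreserves = −£469B, Δdeposits = −£616B.
Δrequired reserves = 8% × −£616B = −£49.28B.
Δexcess reserves = Δreserves − Δrequired = −£469B − (−£49.28B) = -£419.72 billion.

-£419.72 billion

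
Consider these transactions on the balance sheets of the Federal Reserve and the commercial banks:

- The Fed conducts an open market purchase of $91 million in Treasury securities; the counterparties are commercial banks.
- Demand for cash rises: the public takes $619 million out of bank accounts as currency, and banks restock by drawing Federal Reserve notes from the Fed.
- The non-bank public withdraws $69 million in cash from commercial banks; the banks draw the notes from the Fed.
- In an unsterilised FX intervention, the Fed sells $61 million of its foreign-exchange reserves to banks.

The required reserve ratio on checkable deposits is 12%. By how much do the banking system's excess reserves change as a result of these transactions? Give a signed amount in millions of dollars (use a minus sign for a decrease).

OMO purchase (from banks) $91 million: reserves +$91M, deposits 0.
Currency withdrawal $619 million: reserves −$619M, deposits −$619M.
Currency withdrawal $69 million: reserves −$69M, deposits −$69M.
FX sale $61 million: reserves −$61M, deposits 0.
Totals: Δreserves = −$658M, Δdeposits = −$688M.
Δrequired reserves = 12% × −$688M = −$82.56M.
Δexcess reserves = Δreserves − Δrequired = −$658M − (−$82.56M) = -$575.44 million.

-$575.44 million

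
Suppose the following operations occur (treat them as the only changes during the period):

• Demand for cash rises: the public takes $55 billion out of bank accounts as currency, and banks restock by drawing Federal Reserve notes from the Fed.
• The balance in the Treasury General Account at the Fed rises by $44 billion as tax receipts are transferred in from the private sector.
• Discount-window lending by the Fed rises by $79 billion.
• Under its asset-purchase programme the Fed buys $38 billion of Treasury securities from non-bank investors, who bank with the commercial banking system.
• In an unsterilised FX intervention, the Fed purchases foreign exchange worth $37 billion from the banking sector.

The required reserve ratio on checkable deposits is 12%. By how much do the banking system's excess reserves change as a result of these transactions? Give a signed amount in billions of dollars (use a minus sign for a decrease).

Currency withdrawal $55 billion: reserves −$55B, deposits −$55B.
Government account inflow $44 billion: reserves −$44B, deposits −$44B.
Discount-window loan $79 billion: reserves +$79B, deposits 0.
Asset purchase (from non-banks) $38 billion: reserves +$38B, deposits +$38B.
FX purchase $37 billion: reserves +$37B, deposits 0.
Totals: Δreserves = +$55B, Δdeposits = −$61B.
Δrequired reserves = 12% × −$61B = −$7.32B.
Δexcess reserves = Δreserves − Δrequired = +$55B − (−$7.32B) = +$62.32 billion.

+$62.32 billion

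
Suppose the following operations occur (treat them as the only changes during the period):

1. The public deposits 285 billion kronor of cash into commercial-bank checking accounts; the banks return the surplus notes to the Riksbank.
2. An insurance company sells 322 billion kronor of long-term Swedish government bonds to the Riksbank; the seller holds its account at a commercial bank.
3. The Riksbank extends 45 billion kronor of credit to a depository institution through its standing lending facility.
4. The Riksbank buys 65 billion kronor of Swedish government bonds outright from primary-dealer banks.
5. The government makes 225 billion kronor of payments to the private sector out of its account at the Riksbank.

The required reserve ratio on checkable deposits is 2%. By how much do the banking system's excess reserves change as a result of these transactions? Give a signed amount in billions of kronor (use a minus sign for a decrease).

+925.36 billion

Currency deposit 285 billion kronor: reserves +285B, deposits +285B.
Asset purchase (from non-banks) 322 billion kronor: reserves +322B, deposits +322B.
Discount-window loan 45 billion kronor: reserves +45B, deposits 0.
OMO purchase (from banks) 65 billion kronor: reserves +65B, deposits 0.
Government spending 225 billion kronor: reserves +225B, deposits +225B.
Totals: Δreserves = +942B, Δdeposits = +832B.
Δrequired reserves = 2% × +832B = +16.64B.
Δexcess reserves = Δreserves − Δrequired = +942B − (+16.64B) = +925.36 billion.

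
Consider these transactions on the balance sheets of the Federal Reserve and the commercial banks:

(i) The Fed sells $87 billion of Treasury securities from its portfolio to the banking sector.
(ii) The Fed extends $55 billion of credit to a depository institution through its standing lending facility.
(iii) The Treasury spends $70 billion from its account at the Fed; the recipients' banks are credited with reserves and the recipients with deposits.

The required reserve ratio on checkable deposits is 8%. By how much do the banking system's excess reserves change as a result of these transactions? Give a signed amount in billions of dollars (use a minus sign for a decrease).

OMO sale (to banks) $87 billion: reserves −$87B, deposits 0.
Discount-window loan $55 billion: reserves +$55B, deposits 0.
Government spending $70 billion: reserves +$70B, deposits +$70B.
Totals: Δreserves = +$38B, Δdeposits = +$70B.
Δrequired reserves = 8% × +$70B = +$5.6B.
Δexcess reserves = Δreserves − Δrequired = +$38B − (+$5.6B) = +$32.4 billion.

+$32.4 billion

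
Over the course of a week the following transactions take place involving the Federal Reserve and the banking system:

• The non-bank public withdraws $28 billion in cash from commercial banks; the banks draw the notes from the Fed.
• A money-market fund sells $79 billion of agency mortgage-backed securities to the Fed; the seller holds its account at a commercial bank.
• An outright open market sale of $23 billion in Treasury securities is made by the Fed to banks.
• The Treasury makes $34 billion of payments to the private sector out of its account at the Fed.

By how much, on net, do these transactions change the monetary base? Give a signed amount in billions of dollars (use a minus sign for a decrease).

+$90 billion

Currency withdrawal $28 billion: just a shift between currency and reserves — both are base money → 0.
Asset purchase (from non-banks) $79 billion: Fed balance sheet expands → +$79B.
OMO sale (to banks) $23 billion: Fed balance sheet contracts → −$23B.
Government spending $34 billion: a non-base liability converts back to reserves → +$34B.
Net: 0 + 79 − 23 + 34 = +$90 billion.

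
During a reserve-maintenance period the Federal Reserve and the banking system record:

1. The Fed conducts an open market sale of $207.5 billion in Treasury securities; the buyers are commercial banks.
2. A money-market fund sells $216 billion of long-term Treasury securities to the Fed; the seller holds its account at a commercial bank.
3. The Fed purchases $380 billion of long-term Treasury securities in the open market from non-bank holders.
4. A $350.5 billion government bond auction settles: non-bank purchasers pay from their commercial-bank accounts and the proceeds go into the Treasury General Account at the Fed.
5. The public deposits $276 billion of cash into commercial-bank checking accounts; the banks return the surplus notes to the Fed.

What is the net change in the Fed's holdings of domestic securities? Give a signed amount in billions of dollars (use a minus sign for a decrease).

+$388.5 billion

Fed balance sheet:
  Assets:      Securities +$388.5B
  Liabilities: Bank reserves +$314B, Currency in circulation −$276B, Government deposits +$350.5B
So the change in the Fed's holdings of domestic securities is +$388.5 billion.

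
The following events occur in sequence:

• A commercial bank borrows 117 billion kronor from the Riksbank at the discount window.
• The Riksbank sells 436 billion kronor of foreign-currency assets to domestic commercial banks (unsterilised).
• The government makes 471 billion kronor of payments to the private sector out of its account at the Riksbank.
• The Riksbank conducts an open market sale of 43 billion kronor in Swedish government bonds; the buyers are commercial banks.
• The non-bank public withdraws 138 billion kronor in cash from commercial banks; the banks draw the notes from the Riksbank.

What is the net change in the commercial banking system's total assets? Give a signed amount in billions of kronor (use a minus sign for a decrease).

+450 billion

Discount-window loan 117 billion kronor: bank balance sheets expand → +117B.
FX sale 436 billion kronor: just an asset swap on bank balance sheets → 0.
Government spending 471 billion kronor: bank balance sheets expand → +471B.
OMO sale (to banks) 43 billion kronor: just an asset swap on bank balance sheets → 0.
Currency withdrawal 138 billion kronor: bank balance sheets shrink → −138B.
Net: 117 + 0 + 471 + 0 − 138 = +450 billion.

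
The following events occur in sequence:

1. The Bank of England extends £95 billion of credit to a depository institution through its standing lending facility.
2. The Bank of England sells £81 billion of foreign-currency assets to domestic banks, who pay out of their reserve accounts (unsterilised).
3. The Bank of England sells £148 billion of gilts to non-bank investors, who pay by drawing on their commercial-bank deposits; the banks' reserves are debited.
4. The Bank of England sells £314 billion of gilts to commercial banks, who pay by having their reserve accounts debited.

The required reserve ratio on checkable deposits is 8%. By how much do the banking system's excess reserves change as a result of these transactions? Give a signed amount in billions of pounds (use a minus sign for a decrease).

Discount-window loan £95 billion: reserves +£95B, deposits 0.
FX sale £81 billion: reserves −£81B, deposits 0.
Asset sale (to non-banks) £148 billion: reserves −£148B, deposits −£148B.
OMO sale (to banks) £314 billion: reserves −£314B, deposits 0.
Totals: Δreserves = −£448B, Δdeposits = −£148B.
Δrequired reserves = 8% × −£148B = −£11.84B.
Δexcess reserves = Δreserves − Δrequired = −£448B − (−£11.84B) = -£436.16 billion.

-£436.16 billion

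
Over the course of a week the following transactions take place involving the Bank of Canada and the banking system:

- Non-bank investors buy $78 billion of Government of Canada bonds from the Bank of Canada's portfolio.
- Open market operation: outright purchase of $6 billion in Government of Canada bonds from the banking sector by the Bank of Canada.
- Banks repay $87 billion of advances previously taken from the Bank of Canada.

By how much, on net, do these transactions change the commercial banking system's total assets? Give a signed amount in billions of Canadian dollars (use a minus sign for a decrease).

Asset sale (to non-banks) $78 billion: bank balance sheets shrink → −$78B.
OMO purchase (from banks) $6 billion: just an asset swap on bank balance sheets → 0.
Discount-window repayment $87 billion: bank balance sheets shrink → −$87B.
Net: −78 + 0 − 87 = -$165 billion.

-$165 billion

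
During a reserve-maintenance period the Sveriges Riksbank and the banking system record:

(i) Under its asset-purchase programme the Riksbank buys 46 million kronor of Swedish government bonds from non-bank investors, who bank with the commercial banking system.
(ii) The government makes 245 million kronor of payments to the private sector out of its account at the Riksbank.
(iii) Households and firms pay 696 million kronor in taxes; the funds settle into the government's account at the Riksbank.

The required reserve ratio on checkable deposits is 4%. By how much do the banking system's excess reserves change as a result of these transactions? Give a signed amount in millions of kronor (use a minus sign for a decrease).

-388.8 million

Asset purchase (from non-banks) 46 million kronor: reserves +46M, deposits +46M.
Government spending 245 million kronor: reserves +245M, deposits +245M.
Government account inflow 696 million kronor: reserves −696M, deposits −696M.
Totals: Δreserves = −405M, Δdeposits = −405M.
Δrequired reserves = 4% × −405M = −16.2M.
Δexcess reserves = Δreserves − Δrequired = −405M − (−16.2M) = -388.8 million.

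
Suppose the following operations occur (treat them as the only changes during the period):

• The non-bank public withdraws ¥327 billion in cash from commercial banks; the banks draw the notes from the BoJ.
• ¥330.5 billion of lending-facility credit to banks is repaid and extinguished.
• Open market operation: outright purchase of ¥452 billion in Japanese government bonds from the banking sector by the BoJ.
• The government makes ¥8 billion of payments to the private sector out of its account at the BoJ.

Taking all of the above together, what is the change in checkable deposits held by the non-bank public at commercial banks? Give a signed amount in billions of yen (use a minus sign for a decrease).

-¥319 billion

Currency withdrawal ¥327 billion: non-bank counterparties' bank balances fall → −¥327B.
Discount-window repayment ¥330.5 billion: the counterparty is a bank, so public deposits are unchanged → 0.
OMO purchase (from banks) ¥452 billion: the counterparty is a bank, so public deposits are unchanged → 0.
Government spending ¥8 billion: non-bank counterparties' bank balances rise → +¥8B.
Net: −327 + 0 + 0 + 8 = -¥319 billion.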